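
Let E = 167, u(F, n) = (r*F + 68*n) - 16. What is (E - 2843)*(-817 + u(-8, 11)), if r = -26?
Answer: -329148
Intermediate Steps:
u(F, n) = -16 - 26*F + 68*n (u(F, n) = (-26*F + 68*n) - 16 = -16 - 26*F + 68*n)
(E - 2843)*(-817 + u(-8, 11)) = (167 - 2843)*(-817 + (-16 - 26*(-8) + 68*11)) = -2676*(-817 + (-16 + 208 + 748)) = -2676*(-817 + 940) = -2676*123 = -329148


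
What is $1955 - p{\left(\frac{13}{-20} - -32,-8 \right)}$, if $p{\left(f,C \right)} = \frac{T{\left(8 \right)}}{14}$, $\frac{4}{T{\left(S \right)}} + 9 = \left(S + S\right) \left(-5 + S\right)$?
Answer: $\frac{533713}{273} \approx 1955.0$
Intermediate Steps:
$T{\left(S \right)} = \frac{4}{-9 + 2 S \left(-5 + S\right)}$ ($T{\left(S \right)} = \frac{4}{-9 + \left(S + S\right) \left(-5 + S\right)} = \frac{4}{-9 + 2 S \left(-5 + S\right)}$)
$p{\left(f,C \right)} = \frac{2}{273}$ ($p{\left(f,C \right)} = \frac{4 \frac{1}{-9 - 80 + 2 \cdot 8^{2}}}{14} = \frac{4}{-9 - 80 + 2 \cdot 64} \cdot \frac{1}{14} = \frac{4}{-9 - 80 + 128} \cdot \frac{1}{14} = \frac{4}{39} \cdot \frac{1}{14} = \frac{2}{273}$)
$1955 - p{\left(\frac{13}{-20} - -32,-8 \right)} = 1955 - \frac{2}{273} = \frac{533713}{273}$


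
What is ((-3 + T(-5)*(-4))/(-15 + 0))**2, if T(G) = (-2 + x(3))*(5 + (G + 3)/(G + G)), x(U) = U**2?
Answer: 552049/5625 ≈ 98.142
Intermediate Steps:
T(G) = 35 + 7*(3 + G)/(2*G) (T(G) = (-2 + 3**2)*(5 + (G + 3)/(G + G)) = (-2 + 9)*(5 + (3 + G)/((2*G))) = 7*(5 + (3 + G)*(1/(2*G))) = 7*(5 + (3 + G)/(2*G)) = 35 + 7*(3 + G)/(2*G))
((-3 + T(-5)*(-4))/(-15 + 0))**2 = ((-3 + ((7/2)*(3 + 11*(-5))/(-5))*(-4))/(-15 + 0))**2 = ((-3 + ((7/2)*(-1/5)*(3 - 55))*(-4))/(-15))**2 = ((-3 + ((7/2)*(-1/5)*(-52))*(-4))*(-1/15))**2 = ((-3 + (182/5)*(-4))*(-1/15))**2 = ((-3 - 728/5)*(-1/15))**2 = (-743/5*(-1/15))**2 = (743/75)**2 = 552049/5625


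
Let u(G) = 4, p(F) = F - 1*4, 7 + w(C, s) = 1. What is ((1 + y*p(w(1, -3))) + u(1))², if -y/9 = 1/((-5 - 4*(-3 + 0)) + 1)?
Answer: 4225/16 ≈ 264.06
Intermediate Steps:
w(C, s) = -6 (w(C, s) = -7 + 1 = -6)
y = -9/8 (y = -9/((-5 - 4*(-3 + 0)) + 1) = -9/((-5 - 4*(-3)) + 1) = -9/((-5 - 1*(-12)) + 1) = -9/((-5 + 12) + 1) = -9/(7 + 1) = -9/8 ≈ -1.1250)
p(F) = -4 + F (p(F) = F - 4 = -4 + F)
((1 + y*p(w(1, -3))) + u(1))² = ((1 - 9*(-4 - 6)/8) + 4)² = ((1 - 9/8*(-10)) + 4)² = ((1 + 45/4) + 4)² = (49/4 + 4)² = (65/4)² = 4225/16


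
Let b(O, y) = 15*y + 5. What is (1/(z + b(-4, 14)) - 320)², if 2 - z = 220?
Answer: 923521/9 ≈ 1.0261e+5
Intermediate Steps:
z = -218 (z = 2 - 1*220 = 2 - 220 = -218)
b(O, y) = 5 + 15*y
(1/(z + b(-4, 14)) - 320)² = (1/(-218 + (5 + 15*14)) - 320)² = (1/(-218 + (5 + 210)) - 320)² = (1/(-218 + 215) - 320)² = (1/(-3) - 320)² = (-⅓ - 320)² = (-961/3)² = 923521/9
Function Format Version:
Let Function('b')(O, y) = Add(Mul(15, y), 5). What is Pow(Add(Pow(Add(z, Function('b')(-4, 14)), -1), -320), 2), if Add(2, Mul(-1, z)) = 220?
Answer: Rational(923521, 9) ≈ 1.0261e+5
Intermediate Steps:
z = -218 (z = Add(2, Mul(-1, 220)) = Add(2, -220) = -218)
Function('b')(O, y) = Add(5, Mul(15, y))
Pow(Add(Pow(Add(z, Function('b')(-4, 14)), -1), -320), 2) = Pow(Add(Pow(Add(-218, Add(5, Mul(15, 14))), -1), -320), 2) = Pow(Add(Pow(Add(-218, Add(5, 210)), -1), -320), 2) = Pow(Add(Pow(Add(-218, 215), -1), -320), 2) = Pow(Add(Pow(-3, -1), -320), 2) = Pow(Add(Rational(-1, 3), -320), 2) = Pow(Rational(-961, 3), 2) = Rational(923521, 9)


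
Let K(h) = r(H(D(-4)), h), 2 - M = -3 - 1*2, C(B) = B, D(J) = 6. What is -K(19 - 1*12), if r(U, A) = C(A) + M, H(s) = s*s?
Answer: -14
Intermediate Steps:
M = 7 (M = 2 - (-3 - 1*2) = 2 - (-3 - 2) = 2 - 1*(-5) = 2 + 5 = 7)
H(s) = s²
r(U, A) = 7 + A (r(U, A) = A + 7 = 7 + A)
K(h) = 7 + h
-K(19 - 1*12) = -(7 + (19 - 1*12)) = -(7 + (19 - 12)) = -(7 + 7) = -1*14 = -14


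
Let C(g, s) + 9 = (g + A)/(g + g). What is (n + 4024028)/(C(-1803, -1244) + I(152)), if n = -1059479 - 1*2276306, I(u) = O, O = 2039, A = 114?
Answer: 827268086/2440623 ≈ 338.96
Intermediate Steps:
I(u) = 2039
C(g, s) = -9 + (114 + g)/(2*g) (C(g, s) = -9 + (g + 114)/(g + g) = -9 + (114 + g)/((2*g)) = -9 + (114 + g)*(1/(2*g)) = -9 + (114 + g)/(2*g))
n = -3335785 (n = -1059479 - 2276306 = -3335785)
(n + 4024028)/(C(-1803, -1244) + I(152)) = (-3335785 + 4024028)/((-17/2 + 57/(-1803)) + 2039) = 688243/((-17/2 + 57*(-1/1803)) + 2039) = 688243/((-17/2 - 19/601) + 2039) = 688243/(-10255/1202 + 2039) = 688243/(2440623/1202) = 688243*(1202/2440623) = 827268086/2440623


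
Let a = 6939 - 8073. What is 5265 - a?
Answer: 6399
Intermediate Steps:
a = -1134
5265 - a = 5265 - 1*(-1134) = 5265 + 1134 = 6399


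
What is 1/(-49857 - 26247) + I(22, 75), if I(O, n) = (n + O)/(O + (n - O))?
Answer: 2460671/1902600 ≈ 1.2933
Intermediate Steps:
I(O, n) = (O + n)/n
1/(-49857 - 26247) + I(22, 75) = 1/(-49857 - 26247) + (22 + 75)/75 = 1/(-76104) + (1/75)*97 = -1/76104 + 97/75 = 2460671/1902600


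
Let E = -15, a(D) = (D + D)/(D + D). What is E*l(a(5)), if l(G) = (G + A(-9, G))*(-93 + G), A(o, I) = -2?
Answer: -1380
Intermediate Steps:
a(D) = 1 (a(D) = (2*D)/((2*D)) = (2*D)*(1/(2*D)) = 1)
l(G) = (-93 + G)*(-2 + G) (l(G) = (G - 2)*(-93 + G) = (-2 + G)*(-93 + G) = (-93 + G)*(-2 + G))
E*l(a(5)) = -15*(186 + 1**2 - 95*1) = -15*(186 + 1 - 95) = -15*92 = -1380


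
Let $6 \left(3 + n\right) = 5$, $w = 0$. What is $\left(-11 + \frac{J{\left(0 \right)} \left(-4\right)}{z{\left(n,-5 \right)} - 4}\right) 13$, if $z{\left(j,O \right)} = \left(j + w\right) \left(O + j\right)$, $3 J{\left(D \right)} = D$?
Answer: $-143$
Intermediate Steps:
$n = - \frac{13}{6}$ ($n = -3 + \frac{1}{6} \cdot 5 = -3 + \frac{5}{6} = - \frac{13}{6} \approx -2.1667$)
$J{\left(D \right)} = \frac{D}{3}$
$z{\left(j,O \right)} = j \left(O + j\right)$ ($z{\left(j,O \right)} = \left(j + 0\right) \left(O + j\right) = j \left(O + j\right)$)
$\left(-11 + \frac{J{\left(0 \right)} \left(-4\right)}{z{\left(n,-5 \right)} - 4}\right) 13 = \left(-11 + \frac{\frac{1}{3} \cdot 0 \left(-4\right)}{- \frac{13 \left(-5 - \frac{13}{6}\right)}{6} - 4}\right) 13 = \left(-11 + \frac{0 \left(-4\right)}{\left(- \frac{13}{6}\right) \left(- \frac{43}{6}\right) - 4}\right) 13 = \left(-11 + \frac{0}{\frac{559}{36} - 4}\right) 13 = \left(-11 + \frac{0}{\frac{415}{36}}\right) 13 = \left(-11 + 0 \cdot \frac{36}{415}\right) 13 = \left(-11 + 0\right) 13 = \left(-11\right) 13 = -143$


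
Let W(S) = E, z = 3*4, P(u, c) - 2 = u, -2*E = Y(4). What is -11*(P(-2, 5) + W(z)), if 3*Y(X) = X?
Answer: 22/3 ≈ 7.3333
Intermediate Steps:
Y(X) = X/3
E = -⅔ (E = -4/6 = -½*4/3 = -⅔ ≈ -0.66667)
P(u, c) = 2 + u
z = 12
W(S) = -⅔
-11*(P(-2, 5) + W(z)) = -11*((2 - 2) - ⅔) = -11*(0 - ⅔) = -11*(-⅔) = 22/3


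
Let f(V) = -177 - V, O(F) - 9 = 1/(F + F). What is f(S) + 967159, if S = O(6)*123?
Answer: 3863459/4 ≈ 9.6587e+5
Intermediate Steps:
O(F) = 9 + 1/(2*F) (O(F) = 9 + 1/(F + F) = 9 + 1/(2*F))
S = 4469/4 (S = (9 + (1/2)/6)*123 = (9 + (1/2)*(1/6))*123 = (9 + 1/12)*123 = (109/12)*123 = 4469/4 ≈ 1117.3)
f(S) + 967159 = (-177 - 1*4469/4) + 967159 = (-177 - 4469/4) + 967159 = -5177/4 + 967159 = 3863459/4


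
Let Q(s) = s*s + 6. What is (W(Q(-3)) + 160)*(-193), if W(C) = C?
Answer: -33775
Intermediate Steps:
Q(s) = 6 + s² (Q(s) = s² + 6 = 6 + s²)
(W(Q(-3)) + 160)*(-193) = ((6 + (-3)²) + 160)*(-193) = ((6 + 9) + 160)*(-193) = (15 + 160)*(-193) = 175*(-193) = -33775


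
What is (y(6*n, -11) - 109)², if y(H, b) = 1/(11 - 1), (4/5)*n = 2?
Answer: 1185921/100 ≈ 11859.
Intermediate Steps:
n = 5/2 (n = (5/4)*2 = 5/2 ≈ 2.5000)
y(H, b) = ⅒ (y(H, b) = 1/10 = ⅒)
(y(6*n, -11) - 109)² = (⅒ - 109)² = (-1089/10)² = 1185921/100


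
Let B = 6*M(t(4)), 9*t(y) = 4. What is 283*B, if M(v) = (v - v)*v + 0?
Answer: 0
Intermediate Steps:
t(y) = 4/9 (t(y) = (⅑)*4 = 4/9)
M(v) = 0 (M(v) = 0*v + 0 = 0 + 0 = 0)
B = 0 (B = 6*0 = 0)
283*B = 283*0 = 0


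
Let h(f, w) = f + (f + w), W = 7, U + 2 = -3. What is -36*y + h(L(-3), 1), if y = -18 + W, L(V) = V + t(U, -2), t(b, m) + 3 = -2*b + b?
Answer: 395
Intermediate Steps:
U = -5 (U = -2 - 3 = -5)
t(b, m) = -3 - b (t(b, m) = -3 + (-2*b + b) = -3 - b)
L(V) = 2 + V (L(V) = V + (-3 - 1*(-5)) = V + (-3 + 5) = V + 2 = 2 + V)
y = -11 (y = -18 + 7 = -11)
h(f, w) = w + 2*f
-36*y + h(L(-3), 1) = -36*(-11) + (1 + 2*(2 - 3)) = 396 + (1 + 2*(-1)) = 396 + (1 - 2) = 396 - 1 = 395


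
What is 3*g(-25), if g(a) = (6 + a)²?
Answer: 1083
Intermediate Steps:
3*g(-25) = 3*(6 - 25)² = 3*(-19)² = 3*361 = 1083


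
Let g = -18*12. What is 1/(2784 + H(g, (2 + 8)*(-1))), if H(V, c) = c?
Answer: 1/2774 ≈ 0.00036049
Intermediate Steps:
g = -216
1/(2784 + H(g, (2 + 8)*(-1))) = 1/(2784 + (2 + 8)*(-1)) = 1/(2784 + 10*(-1)) = 1/(2784 - 10) = 1/2774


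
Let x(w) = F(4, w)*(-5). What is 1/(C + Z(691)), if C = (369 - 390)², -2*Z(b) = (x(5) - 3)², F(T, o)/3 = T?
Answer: -2/3087 ≈ -0.00064788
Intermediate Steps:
F(T, o) = 3*T
x(w) = -60 (x(w) = (3*4)*(-5) = 12*(-5) = -60)
Z(b) = -3969/2 (Z(b) = -(-60 - 3)²/2 = -½*(-63)² = -½*3969 = -3969/2)
C = 441 (C = (-21)² = 441)
1/(C + Z(691)) = 1/(441 - 3969/2) = 1/(-3087/2) = -2/3087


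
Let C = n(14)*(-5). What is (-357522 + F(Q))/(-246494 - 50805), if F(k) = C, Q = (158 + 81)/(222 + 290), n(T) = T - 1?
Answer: 357587/297299 ≈ 1.2028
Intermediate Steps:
n(T) = -1 + T
Q = 239/512 ≈ 0.46680
C = -65 (C = (-1 + 14)*(-5) = 13*(-5) = -65)
F(k) = -65
(-357522 + F(Q))/(-246494 - 50805) = (-357522 - 65)/(-246494 - 50805) = -357587/(-297299) = -357587*(-1/297299) = 357587/297299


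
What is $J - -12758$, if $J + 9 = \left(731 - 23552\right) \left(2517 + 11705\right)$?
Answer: $-324547513$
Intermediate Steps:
$J = -324560271$ ($J = -9 + \left(731 - 23552\right) \left(2517 + 11705\right) = -9 - 324560262 = -324560271$)
$J - -12758 = -324560271 - -12758 = -324560271 + 12758 = -324547513$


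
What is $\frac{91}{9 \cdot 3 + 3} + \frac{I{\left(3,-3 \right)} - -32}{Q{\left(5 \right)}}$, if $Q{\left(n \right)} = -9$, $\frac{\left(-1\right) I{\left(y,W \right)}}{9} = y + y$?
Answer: $\frac{493}{90} \approx 5.4778$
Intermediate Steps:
$I{\left(y,W \right)} = - 18 y$ ($I{\left(y,W \right)} = - 9 \left(y + y\right) = - 9 \cdot 2 y = - 18 y$)
$\frac{91}{9 \cdot 3 + 3} + \frac{I{\left(3,-3 \right)} - -32}{Q{\left(5 \right)}} = \frac{91}{9 \cdot 3 + 3} + \frac{\left(-18\right) 3 - -32}{-9} = \frac{91}{27 + 3} + \left(-54 + 32\right) \left(- \frac{1}{9}\right) = \frac{91}{30} - - \frac{22}{9} = 91 \cdot \frac{1}{30} + \frac{22}{9} = \frac{91}{30} + \frac{22}{9} = \frac{493}{90}$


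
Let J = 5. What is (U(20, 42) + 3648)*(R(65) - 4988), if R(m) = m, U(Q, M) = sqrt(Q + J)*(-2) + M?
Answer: -18116640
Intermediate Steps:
U(Q, M) = M - 2*sqrt(5 + Q) (U(Q, M) = sqrt(Q + 5)*(-2) + M = sqrt(5 + Q)*(-2) + M = -2*sqrt(5 + Q) + M = M - 2*sqrt(5 + Q))
(U(20, 42) + 3648)*(R(65) - 4988) = ((42 - 2*sqrt(5 + 20)) + 3648)*(65 - 4988) = ((42 - 2*sqrt(25)) + 3648)*(-4923) = ((42 - 2*5) + 3648)*(-4923) = ((42 - 10) + 3648)*(-4923) = (32 + 3648)*(-4923) = 3680*(-4923) = -18116640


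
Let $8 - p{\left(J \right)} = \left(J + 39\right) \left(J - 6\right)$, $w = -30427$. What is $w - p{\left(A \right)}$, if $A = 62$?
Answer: $-24779$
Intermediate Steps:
$p{\left(J \right)} = 8 - \left(-6 + J\right) \left(39 + J\right)$ ($p{\left(J \right)} = 8 - \left(J + 39\right) \left(J - 6\right) = 8 - \left(39 + J\right) \left(-6 + J\right) = 8 - \left(-6 + J\right) \left(39 + J\right)$)
$w - p{\left(A \right)} = -30427 - \left(242 - 62^{2} - 2046\right) = -30427 - \left(242 - 3844 - 2046\right) = -30427 - -5648 = -30427 + 5648 = -24779$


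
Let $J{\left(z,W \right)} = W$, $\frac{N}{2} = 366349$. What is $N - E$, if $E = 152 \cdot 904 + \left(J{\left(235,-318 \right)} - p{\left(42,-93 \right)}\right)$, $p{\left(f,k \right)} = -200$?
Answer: $595408$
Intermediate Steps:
$N = 732698$ ($N = 2 \cdot 366349 = 732698$)
$E = 137290$ ($E = 152 \cdot 904 - 118 = 137408 + \left(-318 + 200\right) = 137408 - 118 = 137290$)
$N - E = 732698 - 137290 = 595408$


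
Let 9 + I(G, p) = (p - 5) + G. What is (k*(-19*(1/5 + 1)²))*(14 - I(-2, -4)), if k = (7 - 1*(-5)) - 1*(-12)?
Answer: -558144/25 ≈ -22326.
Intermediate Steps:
I(G, p) = -14 + G + p (I(G, p) = -9 + ((p - 5) + G) = -9 + ((-5 + p) + G) = -9 + (-5 + G + p) = -14 + G + p)
k = 24 (k = (7 + 5) + 12 = 12 + 12 = 24)
(k*(-19*(1/5 + 1)²))*(14 - I(-2, -4)) = (24*(-19*(1/5 + 1)²))*(14 - (-14 - 2 - 4)) = (24*(-19*(⅕ + 1)²))*(14 - 1*(-20)) = (24*(-19*(6/5)²))*(14 + 20) = (24*(-19*36/25))*34 = (24*(-684/25))*34 = -16416/25*34 = -558144/25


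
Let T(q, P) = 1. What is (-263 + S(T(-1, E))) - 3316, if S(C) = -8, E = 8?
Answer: -3587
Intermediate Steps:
(-263 + S(T(-1, E))) - 3316 = (-263 - 8) - 3316 = -271 - 3316 = -3587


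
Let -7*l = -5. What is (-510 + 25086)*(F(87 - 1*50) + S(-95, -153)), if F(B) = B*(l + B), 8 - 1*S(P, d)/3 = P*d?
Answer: -7257268224/7 ≈ -1.0368e+9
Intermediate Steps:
l = 5/7 (l = -⅐*(-5) = 5/7 ≈ 0.71429)
S(P, d) = 24 - 3*P*d
F(B) = B*(5/7 + B)
(-510 + 25086)*(F(87 - 1*50) + S(-95, -153)) = (-510 + 25086)*((87 - 1*50)*(5 + 7*(87 - 1*50))/7 + (24 - 3*(-95)*(-153))) = 24576*((87 - 50)*(5 + 7*(87 - 50))/7 + (24 - 43605)) = 24576*((⅐)*37*(5 + 7*37) - 43581) = 24576*((⅐)*37*(5 + 259) - 43581) = 24576*((⅐)*37*264 - 43581) = 24576*(9768/7 - 43581) = 24576*(-295299/7) = -7257268224/7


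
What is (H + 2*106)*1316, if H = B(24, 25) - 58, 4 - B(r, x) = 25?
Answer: 175028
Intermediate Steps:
B(r, x) = -21 (B(r, x) = 4 - 1*25 = 4 - 25 = -21)
H = -79 (H = -21 - 58 = -79)
(H + 2*106)*1316 = (-79 + 2*106)*1316 = (-79 + 212)*1316 = 133*1316 = 175028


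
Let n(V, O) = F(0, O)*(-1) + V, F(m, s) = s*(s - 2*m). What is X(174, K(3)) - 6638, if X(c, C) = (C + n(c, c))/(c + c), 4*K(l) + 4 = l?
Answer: -9360505/1392 ≈ -6724.5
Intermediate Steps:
n(V, O) = V - O² (n(V, O) = (O*(O - 2*0))*(-1) + V = (O*(O + 0))*(-1) + V = (O*O)*(-1) + V = O²*(-1) + V = -O² + V = V - O²)
K(l) = -1 + l/4
X(c, C) = (C + c - c²)/(2*c) (X(c, C) = (C + (c - c²))/(c + c) = (C + c - c²)/((2*c)) = (C + c - c²)*(1/(2*c)) = (C + c - c²)/(2*c))
X(174, K(3)) - 6638 = (½)*((-1 + (¼)*3) + 174 - 1*174²)/174 - 6638 = (½)*(1/174)*((-1 + ¾) + 174 - 1*30276) - 6638 = (½)*(1/174)*(-¼ + 174 - 30276) - 6638 = (½)*(1/174)*(-120409/4) - 6638 = -120409/1392 - 6638 = -9360505/1392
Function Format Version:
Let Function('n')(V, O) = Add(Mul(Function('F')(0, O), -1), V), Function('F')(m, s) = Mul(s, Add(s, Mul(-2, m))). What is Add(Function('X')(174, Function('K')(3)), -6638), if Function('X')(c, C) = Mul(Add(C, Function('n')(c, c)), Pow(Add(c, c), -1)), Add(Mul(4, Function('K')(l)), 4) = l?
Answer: Rational(-9360505, 1392) ≈ -6724.5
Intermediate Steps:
Function('n')(V, O) = Add(V, Mul(-1, Pow(O, 2))) (Function('n')(V, O) = Add(Mul(Mul(O, Add(O, Mul(-2, 0))), -1), V) = Add(Mul(Mul(O, Add(O, 0)), -1), V) = Add(Mul(Mul(O, O), -1), V) = Add(Mul(Pow(O, 2), -1), V) = Add(Mul(-1, Pow(O, 2)), V) = Add(V, Mul(-1, Pow(O, 2))))
Function('K')(l) = Add(-1, Mul(Rational(1, 4), l))
Function('X')(c, C) = Mul(Rational(1, 2), Pow(c, -1), Add(C, c, Mul(-1, Pow(c, 2)))) (Function('X')(c, C) = Mul(Add(C, Add(c, Mul(-1, Pow(c, 2)))), Pow(Add(c, c), -1)) = Mul(Add(C, c, Mul(-1, Pow(c, 2))), Pow(Mul(2, c), -1)) = Mul(Add(C, c, Mul(-1, Pow(c, 2))), Mul(Rational(1, 2), Pow(c, -1))) = Mul(Rational(1, 2), Pow(c, -1), Add(C, c, Mul(-1, Pow(c, 2)))))
Add(Function('X')(174, Function('K')(3)), -6638) = Add(Mul(Rational(1, 2), Pow(174, -1), Add(Add(-1, Mul(Rational(1, 4), 3)), 174, Mul(-1, Pow(174, 2)))), -6638) = Add(Mul(Rational(1, 2), Rational(1, 174), Add(Add(-1, Rational(3, 4)), 174, Mul(-1, 30276))), -6638) = Add(Mul(Rational(1, 2), Rational(1, 174), Add(Rational(-1, 4), 174, -30276)), -6638) = Add(Mul(Rational(1, 2), Rational(1, 174), Rational(-120409, 4)), -6638) = Add(Rational(-120409, 1392), -6638) = Rational(-9360505, 1392)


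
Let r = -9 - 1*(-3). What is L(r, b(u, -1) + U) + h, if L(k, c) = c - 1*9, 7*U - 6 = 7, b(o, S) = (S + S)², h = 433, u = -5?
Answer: 3009/7 ≈ 429.86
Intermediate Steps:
b(o, S) = 4*S² (b(o, S) = (2*S)² = 4*S²)
r = -6 (r = -9 + 3 = -6)
U = 13/7 (U = 6/7 + (⅐)*7 = 6/7 + 1 = 13/7 ≈ 1.8571)
L(k, c) = -9 + c (L(k, c) = c - 9 = -9 + c)
L(r, b(u, -1) + U) + h = (-9 + (4*(-1)² + 13/7)) + 433 = (-9 + (4*1 + 13/7)) + 433 = (-9 + (4 + 13/7)) + 433 = (-9 + 41/7) + 433 = -22/7 + 433 = 3009/7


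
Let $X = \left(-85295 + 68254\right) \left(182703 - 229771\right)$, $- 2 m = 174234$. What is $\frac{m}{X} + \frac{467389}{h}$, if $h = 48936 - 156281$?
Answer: $- \frac{53556489420271}{12299985558980} \approx -4.3542$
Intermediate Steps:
$m = -87117$ ($m = \left(- \frac{1}{2}\right) 174234 = -87117$)
$h = -107345$
$X = 802085788$ ($X = \left(-17041\right) \left(-47068\right) = 802085788$)
$\frac{m}{X} + \frac{467389}{h} = - \frac{87117}{802085788} + \frac{467389}{-107345} = \left(-87117\right) \frac{1}{802085788} + 467389 \left(- \frac{1}{107345}\right) = - \frac{87117}{802085788} - \frac{467389}{107345} = - \frac{53556489420271}{12299985558980}$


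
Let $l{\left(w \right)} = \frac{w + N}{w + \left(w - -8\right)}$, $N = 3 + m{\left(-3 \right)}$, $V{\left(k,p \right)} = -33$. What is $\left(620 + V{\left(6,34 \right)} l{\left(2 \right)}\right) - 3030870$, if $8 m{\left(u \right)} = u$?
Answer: $- \frac{96968407}{32} \approx -3.0303 \cdot 10^{6}$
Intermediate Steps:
$m{\left(u \right)} = \frac{u}{8}$
$N = \frac{21}{8}$ ($N = 3 + \frac{1}{8} \left(-3\right) = 3 - \frac{3}{8} = \frac{21}{8} \approx 2.625$)
$l{\left(w \right)} = \frac{\frac{21}{8} + w}{8 + 2 w}$ ($l{\left(w \right)} = \frac{w + \frac{21}{8}}{w + \left(w - -8\right)} = \frac{\frac{21}{8} + w}{w + \left(w + 8\right)} = \frac{\frac{21}{8} + w}{w + \left(8 + w\right)} = \frac{\frac{21}{8} + w}{8 + 2 w}$)
$\left(620 + V{\left(6,34 \right)} l{\left(2 \right)}\right) - 3030870 = \left(620 - 33 \frac{21 + 8 \cdot 2}{16 \left(4 + 2\right)}\right) - 3030870 = \left(620 - 33 \frac{21 + 16}{16 \cdot 6}\right) - 3030870 = \left(620 - 33 \cdot \frac{1}{16} \cdot \frac{1}{6} \cdot 37\right) - 3030870 = \left(620 - \frac{407}{32}\right) - 3030870 = \frac{19433}{32} - 3030870 = - \frac{96968407}{32}$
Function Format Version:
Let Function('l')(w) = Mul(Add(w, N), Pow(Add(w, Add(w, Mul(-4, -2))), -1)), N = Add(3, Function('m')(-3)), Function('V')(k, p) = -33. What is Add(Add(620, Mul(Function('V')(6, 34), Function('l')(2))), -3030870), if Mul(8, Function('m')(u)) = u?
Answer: Rational(-96968407, 32) ≈ -3.0303e+6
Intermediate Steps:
Function('m')(u) = Mul(Rational(1, 8), u)
N = Rational(21, 8) (N = Add(3, Mul(Rational(1, 8), -3)) = Add(3, Rational(-3, 8)) = Rational(21, 8) ≈ 2.6250)
Function('l')(w) = Mul(Pow(Add(8, Mul(2, w)), -1), Add(Rational(21, 8), w)) (Function('l')(w) = Mul(Add(w, Rational(21, 8)), Pow(Add(w, Add(w, Mul(-4, -2))), -1)) = Mul(Add(Rational(21, 8), w), Pow(Add(w, Add(w, 8)), -1)) = Mul(Add(Rational(21, 8), w), Pow(Add(w, Add(8, w)), -1)) = Mul(Add(Rational(21, 8), w), Pow(Add(8, Mul(2, w)), -1)) = Mul(Pow(Add(8, Mul(2, w)), -1), Add(Rational(21, 8), w)))
Add(Add(620, Mul(Function('V')(6, 34), Function('l')(2))), -3030870) = Add(Add(620, Mul(-33, Mul(Rational(1, 16), Pow(Add(4, 2), -1), Add(21, Mul(8, 2))))), -3030870) = Add(Add(620, Mul(-33, Mul(Rational(1, 16), Pow(6, -1), Add(21, 16)))), -3030870) = Add(Add(620, Mul(-33, Mul(Rational(1, 16), Rational(1, 6), 37))), -3030870) = Add(Add(620, Mul(-33, Rational(37, 96))), -3030870) = Add(Add(620, Rational(-407, 32)), -3030870) = Add(Rational(19433, 32), -3030870) = Rational(-96968407, 32)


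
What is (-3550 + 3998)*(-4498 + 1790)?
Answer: -1213184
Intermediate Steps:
(-3550 + 3998)*(-4498 + 1790) = 448*(-2708) = -1213184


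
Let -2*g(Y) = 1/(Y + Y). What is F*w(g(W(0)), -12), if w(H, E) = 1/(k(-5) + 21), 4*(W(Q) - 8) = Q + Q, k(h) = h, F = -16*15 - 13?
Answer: -253/16 ≈ -15.813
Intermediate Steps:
F = -253 (F = -240 - 13 = -253)
W(Q) = 8 + Q/2 (W(Q) = 8 + (Q + Q)/4 = 8 + (2*Q)/4 = 8 + Q/2)
g(Y) = -1/(4*Y) (g(Y) = -1/(2*(Y + Y)) = -1/(2*Y)/2 = -1/(4*Y))
w(H, E) = 1/16 (w(H, E) = 1/(-5 + 21) = 1/16)
F*w(g(W(0)), -12) = -253*1/16 = -253/16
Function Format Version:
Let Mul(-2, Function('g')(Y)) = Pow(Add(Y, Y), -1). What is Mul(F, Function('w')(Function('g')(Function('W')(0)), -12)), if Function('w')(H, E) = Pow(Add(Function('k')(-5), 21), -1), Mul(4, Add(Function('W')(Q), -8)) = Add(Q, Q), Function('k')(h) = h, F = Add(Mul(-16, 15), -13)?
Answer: Rational(-253, 16) ≈ -15.813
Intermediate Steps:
F = -253 (F = Add(-240, -13) = -253)
Function('W')(Q) = Add(8, Mul(Rational(1, 2), Q)) (Function('W')(Q) = Add(8, Mul(Rational(1, 4), Add(Q, Q))) = Add(8, Mul(Rational(1, 4), Mul(2, Q))) = Add(8, Mul(Rational(1, 2), Q)))
Function('g')(Y) = Mul(Rational(-1, 4), Pow(Y, -1)) (Function('g')(Y) = Mul(Rational(-1, 2), Pow(Add(Y, Y), -1)) = Mul(Rational(-1, 2), Pow(Mul(2, Y), -1)) = Mul(Rational(-1, 2), Mul(Rational(1, 2), Pow(Y, -1))) = Mul(Rational(-1, 4), Pow(Y, -1)))
Function('w')(H, E) = Rational(1, 16) (Function('w')(H, E) = Pow(Add(-5, 21), -1) = Pow(16, -1) = Rational(1, 16))
Mul(F, Function('w')(Function('g')(Function('W')(0)), -12)) = Mul(-253, Rational(1, 16)) = Rational(-253, 16)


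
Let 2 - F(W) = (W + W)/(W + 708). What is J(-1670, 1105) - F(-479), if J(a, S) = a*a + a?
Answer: 638274254/229 ≈ 2.7872e+6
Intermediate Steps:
J(a, S) = a + a**2 (J(a, S) = a**2 + a = a + a**2)
F(W) = 2 - 2*W/(708 + W) (F(W) = 2 - (W + W)/(W + 708) = 2 - 2*W/(708 + W))
J(-1670, 1105) - F(-479) = -1670*(1 - 1670) - 1416/(708 - 479) = -1670*(-1669) - 1416/229 = 2787230 - 1416/229 = 638274254/229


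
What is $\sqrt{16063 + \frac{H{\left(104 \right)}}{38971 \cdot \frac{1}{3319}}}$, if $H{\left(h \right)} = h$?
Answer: $\frac{\sqrt{24408953856879}}{38971} \approx 126.77$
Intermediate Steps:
$\sqrt{16063 + \frac{H{\left(104 \right)}}{38971 \cdot \frac{1}{3319}}} = \sqrt{16063 + \frac{104}{38971 \cdot \frac{1}{3319}}} = \sqrt{16063 + \frac{104}{\frac{38971}{3319}}} = \sqrt{16063 + 104 \cdot \frac{3319}{38971}} = \sqrt{16063 + \frac{345176}{38971}} = \sqrt{\frac{626336349}{38971}} = \frac{\sqrt{24408953856879}}{38971}$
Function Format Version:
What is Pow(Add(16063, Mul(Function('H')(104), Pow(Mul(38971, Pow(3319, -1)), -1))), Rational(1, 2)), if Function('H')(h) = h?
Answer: Mul(Rational(1, 38971), Pow(24408953856879, Rational(1, 2))) ≈ 126.77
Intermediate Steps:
Pow(Add(16063, Mul(Function('H')(104), Pow(Mul(38971, Pow(3319, -1)), -1))), Rational(1, 2)) = Pow(Add(16063, Mul(104, Pow(Mul(38971, Pow(3319, -1)), -1))), Rational(1, 2)) = Pow(Add(16063, Mul(104, Pow(Mul(38971, Rational(1, 3319)), -1))), Rational(1, 2)) = Pow(Add(16063, Mul(104, Pow(Rational(38971, 3319), -1))), Rational(1, 2)) = Pow(Add(16063, Mul(104, Rational(3319, 38971))), Rational(1, 2)) = Pow(Add(16063, Rational(345176, 38971)), Rational(1, 2)) = Pow(Rational(626336349, 38971), Rational(1, 2)) = Mul(Rational(1, 38971), Pow(24408953856879, Rational(1, 2)))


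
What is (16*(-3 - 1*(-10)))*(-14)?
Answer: -1568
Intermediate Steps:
(16*(-3 - 1*(-10)))*(-14) = (16*(-3 + 10))*(-14) = (16*7)*(-14) = 112*(-14) = -1568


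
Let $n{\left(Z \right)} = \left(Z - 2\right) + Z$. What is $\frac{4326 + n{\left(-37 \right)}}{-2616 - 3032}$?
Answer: $- \frac{2125}{2824} \approx -0.75248$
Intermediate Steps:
$n{\left(Z \right)} = -2 + 2 Z$ ($n{\left(Z \right)} = \left(-2 + Z\right) + Z = -2 + 2 Z$)
$\frac{4326 + n{\left(-37 \right)}}{-2616 - 3032} = \frac{4326 + \left(-2 + 2 \left(-37\right)\right)}{-2616 - 3032} = \frac{4326 - 76}{-5648} = \left(4326 - 76\right) \left(- \frac{1}{5648}\right) = 4250 \left(- \frac{1}{5648}\right) = - \frac{2125}{2824}$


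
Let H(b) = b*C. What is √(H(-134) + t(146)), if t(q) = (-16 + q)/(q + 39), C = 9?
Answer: 2*I*√412513/37 ≈ 34.717*I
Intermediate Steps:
H(b) = 9*b (H(b) = b*9 = 9*b)
t(q) = (-16 + q)/(39 + q)
√(H(-134) + t(146)) = √(9*(-134) + (-16 + 146)/(39 + 146)) = √(-1206 + 130/185) = √(-1206 + (1/185)*130) = √(-1206 + 26/37) = √(-44596/37) = 2*I*√412513/37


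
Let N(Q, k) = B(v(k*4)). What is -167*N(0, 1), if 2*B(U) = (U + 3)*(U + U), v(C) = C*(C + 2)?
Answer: -108216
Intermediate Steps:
v(C) = C*(2 + C)
B(U) = U*(3 + U) (B(U) = ((U + 3)*(U + U))/2 = ((3 + U)*(2*U))/2 = (2*U*(3 + U))/2 = U*(3 + U))
N(Q, k) = 4*k*(2 + 4*k)*(3 + 4*k*(2 + 4*k)) (N(Q, k) = ((k*4)*(2 + k*4))*(3 + (k*4)*(2 + k*4)) = ((4*k)*(2 + 4*k))*(3 + (4*k)*(2 + 4*k)) = (4*k*(2 + 4*k))*(3 + 4*k*(2 + 4*k)) = 4*k*(2 + 4*k)*(3 + 4*k*(2 + 4*k)))
-167*N(0, 1) = -1336*(1 + 2*1)*(3 + 8*1*(1 + 2*1)) = -1336*(1 + 2)*(3 + 8*1*(1 + 2)) = -1336*3*(3 + 8*1*3) = -1336*3*(3 + 24) = -1336*3*27 = -167*648 = -108216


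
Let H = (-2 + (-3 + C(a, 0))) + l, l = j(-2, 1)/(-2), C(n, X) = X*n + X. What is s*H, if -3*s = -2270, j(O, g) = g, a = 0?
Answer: -12485/3 ≈ -4161.7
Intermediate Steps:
s = 2270/3 (s = -⅓*(-2270) = 2270/3 ≈ 756.67)
C(n, X) = X + X*n
l = -½ (l = 1/(-2) = 1*(-½) = -½ ≈ -0.50000)
H = -11/2 (H = (-2 + (-3 + 0*(1 + 0))) - ½ = (-2 + (-3 + 0*1)) - ½ = (-2 + (-3 + 0)) - ½ = (-2 - 3) - ½ = -5 - ½ = -11/2 ≈ -5.5000)
s*H = (2270/3)*(-11/2) = -12485/3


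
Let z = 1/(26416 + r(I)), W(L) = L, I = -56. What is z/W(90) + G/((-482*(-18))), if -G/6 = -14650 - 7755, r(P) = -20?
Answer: 8871035941/572529240 ≈ 15.494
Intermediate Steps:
G = 134430 (G = -6*(-14650 - 7755) = -6*(-22405) = 134430)
z = 1/26396 (z = 1/(26416 - 20) = 1/26396 ≈ 3.7885e-5)
z/W(90) + G/((-482*(-18))) = (1/26396)/90 + 134430/((-482*(-18))) = (1/26396)*(1/90) + 134430/8676 = 1/2375640 + 134430*(1/8676) = 1/2375640 + 22405/1446 = 8871035941/572529240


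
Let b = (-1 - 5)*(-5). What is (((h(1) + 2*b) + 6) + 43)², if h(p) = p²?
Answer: 12100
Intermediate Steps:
b = 30 (b = -6*(-5) = 30)
(((h(1) + 2*b) + 6) + 43)² = (((1² + 2*30) + 6) + 43)² = (((1 + 60) + 6) + 43)² = ((61 + 6) + 43)² = (67 + 43)² = 110² = 12100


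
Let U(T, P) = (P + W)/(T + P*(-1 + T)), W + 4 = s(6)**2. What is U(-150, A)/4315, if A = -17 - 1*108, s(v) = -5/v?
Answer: -4619/2908741500 ≈ -1.5880e-6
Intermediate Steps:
A = -125 (A = -17 - 108 = -125)
W = -119/36 (W = -4 + (-5/6)**2 = -4 + 25/36 = -119/36 ≈ -3.3056)
U(T, P) = (-119/36 + P)/(T + P*(-1 + T)) (U(T, P) = (P - 119/36)/(T + P*(-1 + T)) = (-119/36 + P)/(T + P*(-1 + T)))
U(-150, A)/4315 = ((-119/36 - 125)/(-150 - 1*(-125) - 125*(-150)))/4315 = (-4619/36/(-150 + 125 + 18750))*(1/4315) = (-4619/36/18725)*(1/4315) = ((1/18725)*(-4619/36))*(1/4315) = -4619/674100*1/4315 = -4619/2908741500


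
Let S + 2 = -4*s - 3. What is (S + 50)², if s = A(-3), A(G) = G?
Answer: 3249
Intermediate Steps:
s = -3
S = 7 (S = -2 + (-4*(-3) - 3) = -2 + (12 - 3) = -2 + 9 = 7)
(S + 50)² = (7 + 50)² = 57² = 3249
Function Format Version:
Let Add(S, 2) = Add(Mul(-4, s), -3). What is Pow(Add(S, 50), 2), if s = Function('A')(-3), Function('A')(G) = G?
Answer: 3249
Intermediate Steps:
s = -3
S = 7 (S = Add(-2, Add(Mul(-4, -3), -3)) = Add(-2, Add(12, -3)) = Add(-2, 9) = 7)
Pow(Add(S, 50), 2) = Pow(Add(7, 50), 2) = Pow(57, 2) = 3249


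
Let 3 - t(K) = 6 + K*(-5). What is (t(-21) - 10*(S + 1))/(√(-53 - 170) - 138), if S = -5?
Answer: 9384/19267 + 68*I*√223/19267 ≈ 0.48705 + 0.052704*I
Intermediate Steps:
t(K) = -3 + 5*K (t(K) = 3 - (6 + K*(-5)) = 3 - (6 - 5*K) = 3 + (-6 + 5*K) = -3 + 5*K)
(t(-21) - 10*(S + 1))/(√(-53 - 170) - 138) = ((-3 + 5*(-21)) - 10*(-5 + 1))/(√(-53 - 170) - 138) = ((-3 - 105) - 10*(-4))/(√(-223) - 138) = (-108 + 40)/(I*√223 - 138) = -68/(-138 + I*√223)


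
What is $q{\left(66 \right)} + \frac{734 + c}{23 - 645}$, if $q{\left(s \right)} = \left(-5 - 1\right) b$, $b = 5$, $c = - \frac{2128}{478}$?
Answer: $- \frac{2317051}{74329} \approx -31.173$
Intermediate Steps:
$c = - \frac{1064}{239}$ ($c = \left(-2128\right) \frac{1}{478} = - \frac{1064}{239} \approx -4.4519$)
$q{\left(s \right)} = -30$ ($q{\left(s \right)} = \left(-5 - 1\right) 5 = \left(-6\right) 5 = -30$)
$q{\left(66 \right)} + \frac{734 + c}{23 - 645} = -30 + \frac{734 - \frac{1064}{239}}{23 - 645} = -30 + \frac{174362}{239 \left(-622\right)} = -30 + \frac{174362}{239} \left(- \frac{1}{622}\right) = -30 - \frac{87181}{74329} = - \frac{2317051}{74329}$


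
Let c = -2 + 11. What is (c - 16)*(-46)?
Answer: 322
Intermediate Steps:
c = 9
(c - 16)*(-46) = (9 - 16)*(-46) = -7*(-46) = 322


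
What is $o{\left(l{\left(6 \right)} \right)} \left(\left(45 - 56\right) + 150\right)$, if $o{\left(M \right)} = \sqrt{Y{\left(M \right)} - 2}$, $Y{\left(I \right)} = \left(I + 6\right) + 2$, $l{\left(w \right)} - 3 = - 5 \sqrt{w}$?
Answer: $139 \sqrt{9 - 5 \sqrt{6}} \approx 250.49 i$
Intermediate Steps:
$l{\left(w \right)} = 3 - 5 \sqrt{w}$
$Y{\left(I \right)} = 8 + I$ ($Y{\left(I \right)} = \left(6 + I\right) + 2 = 8 + I$)
$o{\left(M \right)} = \sqrt{6 + M}$ ($o{\left(M \right)} = \sqrt{\left(8 + M\right) - 2} = \sqrt{6 + M}$)
$o{\left(l{\left(6 \right)} \right)} \left(\left(45 - 56\right) + 150\right) = \sqrt{6 + \left(3 - 5 \sqrt{6}\right)} \left(\left(45 - 56\right) + 150\right) = \sqrt{9 - 5 \sqrt{6}} \left(\left(45 - 56\right) + 150\right) = \sqrt{9 - 5 \sqrt{6}} \left(-11 + 150\right) = \sqrt{9 - 5 \sqrt{6}} \cdot 139 = 139 \sqrt{9 - 5 \sqrt{6}}$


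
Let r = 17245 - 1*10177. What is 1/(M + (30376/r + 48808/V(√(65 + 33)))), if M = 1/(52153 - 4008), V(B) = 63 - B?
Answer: 22374348951526751193105/17432602665490549593129679 - 2472660738704966808600*√2/17432602665490549593129679 ≈ 0.0010829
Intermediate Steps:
r = 7068 (r = 17245 - 10177 = 7068)
M = 1/48145 ≈ 2.0771e-5
1/(M + (30376/r + 48808/V(√(65 + 33)))) = 1/(1/48145 + (30376/7068 + 48808/(63 - √(65 + 33)))) = 1/(1/48145 + (30376*(1/7068) + 48808/(63 - √98))) = 1/(1/48145 + (7594/1767 + 48808/(63 - 7*√2))) = 1/(365614897/85072215 + 48808/(63 - 7*√2))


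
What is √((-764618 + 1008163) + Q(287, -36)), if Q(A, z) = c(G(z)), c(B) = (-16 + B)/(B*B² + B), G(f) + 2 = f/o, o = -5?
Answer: √20225619204830/9113 ≈ 493.50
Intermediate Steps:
G(f) = -2 - f/5 (G(f) = -2 + f/(-5) = -2 + f*(-⅕) = -2 - f/5)
c(B) = (-16 + B)/(B + B³) (c(B) = (-16 + B)/(B³ + B) = (-16 + B)/(B + B³))
Q(A, z) = (-18 - z/5)/(-2 + (-2 - z/5)³ - z/5) (Q(A, z) = (-16 + (-2 - z/5))/((-2 - z/5) + (-2 - z/5)³) = (-18 - z/5)/(-2 + (-2 - z/5)³ - z/5))
√((-764618 + 1008163) + Q(287, -36)) = √((-764618 + 1008163) + 25*(90 - 36)/(250 + (10 - 36)³ + 25*(-36))) = √(243545 + 25*54/(250 + (-26)³ - 900)) = √(243545 + 25*54/(250 - 17576 - 900)) = √(243545 + 25*54/(-18226)) = √(243545 + 25*(-1/18226)*54) = √(243545 - 675/9113) = √(2219424910/9113) = √20225619204830/9113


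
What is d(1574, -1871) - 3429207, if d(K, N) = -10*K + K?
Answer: -3443373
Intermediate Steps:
d(K, N) = -9*K
d(1574, -1871) - 3429207 = -9*1574 - 3429207 = -14166 - 3429207 = -3443373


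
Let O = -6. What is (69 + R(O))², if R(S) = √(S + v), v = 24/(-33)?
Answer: (759 + I*√814)²/121 ≈ 4754.3 + 357.93*I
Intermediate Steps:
v = -8/11 (v = 24*(-1/33) = -8/11 ≈ -0.72727)
R(S) = √(-8/11 + S) (R(S) = √(S - 8/11) = √(-8/11 + S))
(69 + R(O))² = (69 + √(-88 + 121*(-6))/11)² = (69 + √(-88 - 726)/11)² = (69 + √(-814)/11)² = (69 + (I*√814)/11)² = (69 + I*√814/11)²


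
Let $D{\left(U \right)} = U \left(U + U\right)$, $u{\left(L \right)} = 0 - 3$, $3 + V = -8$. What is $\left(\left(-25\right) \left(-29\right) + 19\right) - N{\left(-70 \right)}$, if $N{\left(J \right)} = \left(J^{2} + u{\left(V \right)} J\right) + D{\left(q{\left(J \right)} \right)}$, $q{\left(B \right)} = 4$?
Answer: $-4398$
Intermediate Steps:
$V = -11$ ($V = -3 - 8 = -11$)
$u{\left(L \right)} = -3$ ($u{\left(L \right)} = 0 - 3 = -3$)
$D{\left(U \right)} = 2 U^{2}$ ($D{\left(U \right)} = U 2 U = 2 U^{2}$)
$N{\left(J \right)} = 32 + J^{2} - 3 J$ ($N{\left(J \right)} = \left(J^{2} - 3 J\right) + 2 \cdot 4^{2} = \left(J^{2} - 3 J\right) + 2 \cdot 16 = \left(J^{2} - 3 J\right) + 32 = 32 + J^{2} - 3 J$)
$\left(\left(-25\right) \left(-29\right) + 19\right) - N{\left(-70 \right)} = \left(\left(-25\right) \left(-29\right) + 19\right) - \left(32 + \left(-70\right)^{2} - -210\right) = \left(725 + 19\right) - \left(32 + 4900 + 210\right) = 744 - 5142 = -4398$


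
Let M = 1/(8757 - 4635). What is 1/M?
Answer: 4122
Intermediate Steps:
M = 1/4122 ≈ 0.00024260
1/M = 1/(1/4122) = 4122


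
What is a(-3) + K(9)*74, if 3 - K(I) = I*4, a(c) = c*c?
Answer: -2433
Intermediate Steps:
a(c) = c²
K(I) = 3 - 4*I (K(I) = 3 - I*4 = 3 - 4*I)
a(-3) + K(9)*74 = (-3)² + (3 - 4*9)*74 = 9 + (3 - 36)*74 = 9 - 33*74 = 9 - 2442 = -2433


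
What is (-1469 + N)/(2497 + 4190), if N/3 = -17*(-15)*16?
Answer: 10771/6687 ≈ 1.6107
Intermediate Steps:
N = 12240 (N = 3*(-17*(-15)*16) = 3*(255*16) = 3*4080 = 12240)
(-1469 + N)/(2497 + 4190) = (-1469 + 12240)/(2497 + 4190) = 10771/6687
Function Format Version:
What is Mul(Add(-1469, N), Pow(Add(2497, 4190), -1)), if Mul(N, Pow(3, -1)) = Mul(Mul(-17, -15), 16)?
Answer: Rational(10771, 6687) ≈ 1.6107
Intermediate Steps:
N = 12240 (N = Mul(3, Mul(Mul(-17, -15), 16)) = Mul(3, Mul(255, 16)) = Mul(3, 4080) = 12240)
Mul(Add(-1469, N), Pow(Add(2497, 4190), -1)) = Mul(Add(-1469, 12240), Pow(Add(2497, 4190), -1)) = Mul(10771, Pow(6687, -1)) = Mul(10771, Rational(1, 6687)) = Rational(10771, 6687)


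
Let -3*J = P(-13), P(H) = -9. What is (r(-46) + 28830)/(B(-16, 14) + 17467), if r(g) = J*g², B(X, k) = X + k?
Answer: 35178/17465 ≈ 2.0142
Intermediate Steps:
J = 3 (J = -⅓*(-9) = 3)
r(g) = 3*g²
(r(-46) + 28830)/(B(-16, 14) + 17467) = (3*(-46)² + 28830)/((-16 + 14) + 17467) = (3*2116 + 28830)/(-2 + 17467) = (6348 + 28830)/17465 = 35178*(1/17465) = 35178/17465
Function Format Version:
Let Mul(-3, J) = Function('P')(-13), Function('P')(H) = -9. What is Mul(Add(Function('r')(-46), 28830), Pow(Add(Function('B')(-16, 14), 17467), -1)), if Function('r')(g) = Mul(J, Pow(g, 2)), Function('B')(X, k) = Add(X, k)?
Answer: Rational(35178, 17465) ≈ 2.0142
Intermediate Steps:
J = 3 (J = Mul(Rational(-1, 3), -9) = 3)
Function('r')(g) = Mul(3, Pow(g, 2))
Mul(Add(Function('r')(-46), 28830), Pow(Add(Function('B')(-16, 14), 17467), -1)) = Mul(Add(Mul(3, Pow(-46, 2)), 28830), Pow(Add(Add(-16, 14), 17467), -1)) = Mul(Add(Mul(3, 2116), 28830), Pow(Add(-2, 17467), -1)) = Mul(Add(6348, 28830), Pow(17465, -1)) = Mul(35178, Rational(1, 17465)) = Rational(35178, 17465)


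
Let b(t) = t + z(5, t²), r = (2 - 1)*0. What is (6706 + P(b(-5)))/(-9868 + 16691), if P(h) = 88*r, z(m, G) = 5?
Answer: 6706/6823 ≈ 0.98285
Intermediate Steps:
r = 0 (r = 1*0 = 0)
b(t) = 5 + t (b(t) = t + 5 = 5 + t)
P(h) = 0 (P(h) = 88*0 = 0)
(6706 + P(b(-5)))/(-9868 + 16691) = (6706 + 0)/(-9868 + 16691) = 6706/6823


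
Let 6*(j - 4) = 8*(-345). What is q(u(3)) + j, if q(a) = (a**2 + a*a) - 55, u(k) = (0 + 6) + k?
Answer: -349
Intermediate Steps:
u(k) = 6 + k
q(a) = -55 + 2*a**2 (q(a) = (a**2 + a**2) - 55 = 2*a**2 - 55 = -55 + 2*a**2)
j = -456 (j = 4 + (8*(-345))/6 = 4 + (1/6)*(-2760) = 4 - 460 = -456)
q(u(3)) + j = (-55 + 2*(6 + 3)**2) - 456 = (-55 + 2*9**2) - 456 = (-55 + 2*81) - 456 = (-55 + 162) - 456 = 107 - 456 = -349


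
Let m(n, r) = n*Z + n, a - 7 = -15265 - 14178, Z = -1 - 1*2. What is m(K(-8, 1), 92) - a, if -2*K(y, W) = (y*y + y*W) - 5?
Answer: 29487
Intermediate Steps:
Z = -3 (Z = -1 - 2 = -3)
a = -29436 (a = 7 + (-15265 - 14178) = 7 - 29443 = -29436)
K(y, W) = 5/2 - y²/2 - W*y/2 (K(y, W) = -((y*y + y*W) - 5)/2 = -((y² + W*y) - 5)/2 = -(-5 + y² + W*y)/2 = 5/2 - y²/2 - W*y/2)
m(n, r) = -2*n (m(n, r) = n*(-3) + n = -3*n + n = -2*n)
m(K(-8, 1), 92) - a = -2*(5/2 - ½*(-8)² - ½*1*(-8)) - 1*(-29436) = -2*(5/2 - ½*64 + 4) + 29436 = -2*(5/2 - 32 + 4) + 29436 = -2*(-51/2) + 29436 = 51 + 29436 = 29487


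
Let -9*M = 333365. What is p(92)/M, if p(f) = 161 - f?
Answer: -621/333365 ≈ -0.0018628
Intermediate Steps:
M = -333365/9 (M = -⅑*333365 = -333365/9 ≈ -37041.)
p(92)/M = (161 - 1*92)/(-333365/9) = (161 - 92)*(-9/333365) = 69*(-9/333365) = -621/333365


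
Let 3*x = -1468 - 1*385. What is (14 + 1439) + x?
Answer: 2506/3 ≈ 835.33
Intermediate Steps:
x = -1853/3 (x = (-1468 - 1*385)/3 = (-1468 - 385)/3 = (⅓)*(-1853) = -1853/3 ≈ -617.67)
(14 + 1439) + x = (14 + 1439) - 1853/3 = 1453 - 1853/3 = 2506/3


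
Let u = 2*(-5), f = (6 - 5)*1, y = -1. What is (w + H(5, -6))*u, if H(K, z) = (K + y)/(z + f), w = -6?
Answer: 68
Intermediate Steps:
f = 1 (f = 1*1 = 1)
H(K, z) = (-1 + K)/(1 + z) (H(K, z) = (K - 1)/(z + 1) = (-1 + K)/(1 + z))
u = -10
(w + H(5, -6))*u = (-6 + (-1 + 5)/(1 - 6))*(-10) = (-6 + 4/(-5))*(-10) = (-6 - ⅕*4)*(-10) = (-6 - ⅘)*(-10) = -34/5*(-10) = 68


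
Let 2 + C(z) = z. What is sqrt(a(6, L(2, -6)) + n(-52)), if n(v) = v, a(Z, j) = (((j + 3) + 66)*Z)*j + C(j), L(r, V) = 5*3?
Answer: sqrt(7521) ≈ 86.724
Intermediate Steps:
C(z) = -2 + z
L(r, V) = 15
a(Z, j) = -2 + j + Z*j*(69 + j) (a(Z, j) = (((j + 3) + 66)*Z)*j + (-2 + j) = (((3 + j) + 66)*Z)*j + (-2 + j) = ((69 + j)*Z)*j + (-2 + j) = (Z*(69 + j))*j + (-2 + j) = Z*j*(69 + j) + (-2 + j) = -2 + j + Z*j*(69 + j))
sqrt(a(6, L(2, -6)) + n(-52)) = sqrt((-2 + 15 + 6*15**2 + 69*6*15) - 52) = sqrt((-2 + 15 + 6*225 + 6210) - 52) = sqrt((-2 + 15 + 1350 + 6210) - 52) = sqrt(7573 - 52) = sqrt(7521)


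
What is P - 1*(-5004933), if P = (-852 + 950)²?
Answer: 5014537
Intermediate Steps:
P = 9604 (P = 98² = 9604)
P - 1*(-5004933) = 9604 - 1*(-5004933) = 9604 + 5004933 = 5014537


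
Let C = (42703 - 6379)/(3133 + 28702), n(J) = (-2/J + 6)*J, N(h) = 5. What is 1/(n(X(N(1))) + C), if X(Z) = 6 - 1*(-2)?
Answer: 31835/1500734 ≈ 0.021213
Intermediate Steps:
X(Z) = 8 (X(Z) = 6 + 2 = 8)
n(J) = J*(6 - 2/J) (n(J) = (6 - 2/J)*J = J*(6 - 2/J))
C = 36324/31835 ≈ 1.1410
1/(n(X(N(1))) + C) = 1/((-2 + 6*8) + 36324/31835) = 1/((-2 + 48) + 36324/31835) = 1/(46 + 36324/31835) = 1/(1500734/31835) = 31835/1500734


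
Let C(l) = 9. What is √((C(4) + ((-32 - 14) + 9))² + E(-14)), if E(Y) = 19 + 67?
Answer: √870 ≈ 29.496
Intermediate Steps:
E(Y) = 86
√((C(4) + ((-32 - 14) + 9))² + E(-14)) = √((9 + ((-32 - 14) + 9))² + 86) = √((9 + (-46 + 9))² + 86) = √((9 - 37)² + 86) = √((-28)² + 86) = √(784 + 86) = √870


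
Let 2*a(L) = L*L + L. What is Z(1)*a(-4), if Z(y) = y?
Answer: 6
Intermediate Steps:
a(L) = L/2 + L**2/2 (a(L) = (L*L + L)/2 = (L**2 + L)/2 = (L + L**2)/2 = L/2 + L**2/2)
Z(1)*a(-4) = 1*((1/2)*(-4)*(1 - 4)) = 1*((1/2)*(-4)*(-3)) = 1*6 = 6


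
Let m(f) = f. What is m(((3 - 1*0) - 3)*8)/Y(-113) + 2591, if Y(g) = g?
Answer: 2591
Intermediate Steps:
m(((3 - 1*0) - 3)*8)/Y(-113) + 2591 = (((3 - 1*0) - 3)*8)/(-113) + 2591 = (((3 + 0) - 3)*8)*(-1/113) + 2591 = ((3 - 3)*8)*(-1/113) + 2591 = (0*8)*(-1/113) + 2591 = 0*(-1/113) + 2591 = 0 + 2591 = 2591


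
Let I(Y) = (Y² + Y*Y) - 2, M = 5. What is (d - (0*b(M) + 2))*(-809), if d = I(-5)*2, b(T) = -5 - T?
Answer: -76046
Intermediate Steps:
I(Y) = -2 + 2*Y² (I(Y) = (Y² + Y²) - 2 = 2*Y² - 2 = -2 + 2*Y²)
d = 96 (d = (-2 + 2*(-5)²)*2 = (-2 + 2*25)*2 = (-2 + 50)*2 = 48*2 = 96)
(d - (0*b(M) + 2))*(-809) = (96 - (0*(-5 - 1*5) + 2))*(-809) = (96 - (0*(-5 - 5) + 2))*(-809) = (96 - (0*(-10) + 2))*(-809) = (96 - (0 + 2))*(-809) = (96 - 1*2)*(-809) = (96 - 2)*(-809) = 94*(-809) = -76046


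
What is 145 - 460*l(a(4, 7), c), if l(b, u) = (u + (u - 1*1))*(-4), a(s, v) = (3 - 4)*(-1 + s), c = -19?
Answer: -71615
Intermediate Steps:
a(s, v) = 1 - s (a(s, v) = -(-1 + s) = 1 - s)
l(b, u) = 4 - 8*u (l(b, u) = (u + (u - 1))*(-4) = (u + (-1 + u))*(-4) = (-1 + 2*u)*(-4) = 4 - 8*u)
145 - 460*l(a(4, 7), c) = 145 - 460*(4 - 8*(-19)) = 145 - 460*(4 + 152) = 145 - 460*156 = 145 - 71760 = -71615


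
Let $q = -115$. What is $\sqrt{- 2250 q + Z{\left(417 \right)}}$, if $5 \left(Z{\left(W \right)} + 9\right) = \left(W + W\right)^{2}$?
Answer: $\frac{3 \sqrt{1105145}}{5} \approx 630.75$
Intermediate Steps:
$Z{\left(W \right)} = -9 + \frac{4 W^{2}}{5}$ ($Z{\left(W \right)} = -9 + \frac{\left(W + W\right)^{2}}{5} = -9 + \frac{\left(2 W\right)^{2}}{5} = -9 + \frac{4 W^{2}}{5}$)
$\sqrt{- 2250 q + Z{\left(417 \right)}} = \sqrt{\left(-2250\right) \left(-115\right) - \left(9 - \frac{4 \cdot 417^{2}}{5}\right)} = \sqrt{258750 + \left(-9 + \frac{4}{5} \cdot 173889\right)} = \sqrt{258750 + \left(-9 + \frac{695556}{5}\right)} = \sqrt{258750 + \frac{695511}{5}} = \sqrt{\frac{1989261}{5}} = \frac{3 \sqrt{1105145}}{5}$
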